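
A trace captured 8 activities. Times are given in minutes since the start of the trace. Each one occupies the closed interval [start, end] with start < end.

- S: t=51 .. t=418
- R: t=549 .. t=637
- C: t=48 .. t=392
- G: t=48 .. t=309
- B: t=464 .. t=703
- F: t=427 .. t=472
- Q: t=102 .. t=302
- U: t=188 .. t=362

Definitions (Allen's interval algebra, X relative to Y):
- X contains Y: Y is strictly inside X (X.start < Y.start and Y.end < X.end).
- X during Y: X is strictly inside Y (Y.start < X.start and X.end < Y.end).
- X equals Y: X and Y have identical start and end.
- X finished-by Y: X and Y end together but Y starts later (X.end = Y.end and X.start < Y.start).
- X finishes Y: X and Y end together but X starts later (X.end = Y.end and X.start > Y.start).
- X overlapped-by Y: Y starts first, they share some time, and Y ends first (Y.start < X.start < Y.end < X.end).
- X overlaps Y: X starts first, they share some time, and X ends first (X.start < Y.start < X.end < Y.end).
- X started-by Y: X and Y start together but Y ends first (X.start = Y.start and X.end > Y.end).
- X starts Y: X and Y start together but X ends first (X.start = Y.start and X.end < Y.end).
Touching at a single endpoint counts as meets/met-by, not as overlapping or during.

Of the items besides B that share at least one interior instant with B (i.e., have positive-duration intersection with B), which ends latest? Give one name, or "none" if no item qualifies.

Target B = [t=464, t=703].
C [t=48, t=392] → before → excluded.
F [t=427, t=472] → overlaps → candidate.
G [t=48, t=309] → before → excluded.
Q [t=102, t=302] → before → excluded.
R [t=549, t=637] → during → candidate.
S [t=51, t=418] → before → excluded.
U [t=188, t=362] → before → excluded.
Among candidates, latest end is t=637 → R.

R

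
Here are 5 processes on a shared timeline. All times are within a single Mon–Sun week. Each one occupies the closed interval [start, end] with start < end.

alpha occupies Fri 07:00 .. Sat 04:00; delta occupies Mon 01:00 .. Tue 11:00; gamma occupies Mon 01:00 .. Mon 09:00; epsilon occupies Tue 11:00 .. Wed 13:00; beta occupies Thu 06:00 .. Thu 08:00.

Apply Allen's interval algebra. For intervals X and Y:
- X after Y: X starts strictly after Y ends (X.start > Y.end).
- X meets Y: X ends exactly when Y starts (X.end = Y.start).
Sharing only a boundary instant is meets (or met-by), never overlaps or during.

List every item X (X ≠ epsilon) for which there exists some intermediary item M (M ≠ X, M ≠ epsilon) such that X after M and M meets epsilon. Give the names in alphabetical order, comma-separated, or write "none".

Target epsilon = [Tue 11:00, Wed 13:00].
Intermediaries M with M meets epsilon: delta.
Via delta — items with X after delta: alpha, beta.
Union: alpha, beta.

alpha, beta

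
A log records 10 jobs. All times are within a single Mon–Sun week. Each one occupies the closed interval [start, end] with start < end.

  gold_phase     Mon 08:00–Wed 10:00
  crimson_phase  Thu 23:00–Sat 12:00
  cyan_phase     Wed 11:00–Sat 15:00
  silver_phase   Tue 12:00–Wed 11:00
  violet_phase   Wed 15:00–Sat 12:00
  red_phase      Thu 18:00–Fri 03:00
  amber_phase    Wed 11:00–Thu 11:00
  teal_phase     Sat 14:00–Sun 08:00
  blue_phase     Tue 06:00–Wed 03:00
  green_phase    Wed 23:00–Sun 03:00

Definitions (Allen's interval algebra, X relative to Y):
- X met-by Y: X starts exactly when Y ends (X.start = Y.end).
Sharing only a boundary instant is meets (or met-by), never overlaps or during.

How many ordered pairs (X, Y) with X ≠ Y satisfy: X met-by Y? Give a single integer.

2

Checking all 90 ordered pairs for relation 'met-by'; matching pairs in alphabetical order:
(amber_phase, silver_phase): amber_phase met-by silver_phase ✓
(cyan_phase, silver_phase): cyan_phase met-by silver_phase ✓
Count: 2.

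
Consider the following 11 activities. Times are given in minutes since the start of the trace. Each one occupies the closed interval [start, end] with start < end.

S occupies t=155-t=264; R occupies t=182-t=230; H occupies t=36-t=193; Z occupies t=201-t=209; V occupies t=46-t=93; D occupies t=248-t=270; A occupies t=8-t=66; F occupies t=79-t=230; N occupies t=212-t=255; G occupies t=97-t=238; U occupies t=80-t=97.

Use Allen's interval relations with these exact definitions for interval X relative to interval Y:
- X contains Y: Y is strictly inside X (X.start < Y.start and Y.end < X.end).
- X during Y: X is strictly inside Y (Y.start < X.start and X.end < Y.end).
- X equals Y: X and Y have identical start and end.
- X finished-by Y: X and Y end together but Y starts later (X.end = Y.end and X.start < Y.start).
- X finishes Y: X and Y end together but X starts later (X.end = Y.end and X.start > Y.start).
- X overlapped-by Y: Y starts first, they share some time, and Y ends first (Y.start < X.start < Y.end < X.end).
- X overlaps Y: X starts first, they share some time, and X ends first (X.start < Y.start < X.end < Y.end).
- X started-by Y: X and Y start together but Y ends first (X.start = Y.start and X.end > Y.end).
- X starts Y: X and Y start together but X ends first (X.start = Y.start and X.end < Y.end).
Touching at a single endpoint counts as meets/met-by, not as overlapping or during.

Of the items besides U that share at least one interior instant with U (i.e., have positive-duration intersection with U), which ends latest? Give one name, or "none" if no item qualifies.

F

Target U = [t=80, t=97].
A [t=8, t=66] → before → excluded.
D [t=248, t=270] → after → excluded.
F [t=79, t=230] → contains → candidate.
G [t=97, t=238] → met-by → excluded.
H [t=36, t=193] → contains → candidate.
N [t=212, t=255] → after → excluded.
R [t=182, t=230] → after → excluded.
S [t=155, t=264] → after → excluded.
V [t=46, t=93] → overlaps → candidate.
Z [t=201, t=209] → after → excluded.
Among candidates, latest end is t=230 → F.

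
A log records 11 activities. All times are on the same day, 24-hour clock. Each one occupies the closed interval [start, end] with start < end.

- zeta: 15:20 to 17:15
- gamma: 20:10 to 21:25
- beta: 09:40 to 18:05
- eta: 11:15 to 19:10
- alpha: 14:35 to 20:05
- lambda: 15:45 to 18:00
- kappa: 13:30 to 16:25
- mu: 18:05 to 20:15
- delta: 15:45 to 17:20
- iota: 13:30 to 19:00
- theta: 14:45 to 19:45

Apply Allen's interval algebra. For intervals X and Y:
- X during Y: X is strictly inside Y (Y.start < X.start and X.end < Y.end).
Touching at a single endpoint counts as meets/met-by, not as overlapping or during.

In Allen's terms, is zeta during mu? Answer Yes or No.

zeta = [15:20, 17:15], mu = [18:05, 20:15].
Actual relation of zeta to mu: before.
Asked whether 'during' holds → No.

No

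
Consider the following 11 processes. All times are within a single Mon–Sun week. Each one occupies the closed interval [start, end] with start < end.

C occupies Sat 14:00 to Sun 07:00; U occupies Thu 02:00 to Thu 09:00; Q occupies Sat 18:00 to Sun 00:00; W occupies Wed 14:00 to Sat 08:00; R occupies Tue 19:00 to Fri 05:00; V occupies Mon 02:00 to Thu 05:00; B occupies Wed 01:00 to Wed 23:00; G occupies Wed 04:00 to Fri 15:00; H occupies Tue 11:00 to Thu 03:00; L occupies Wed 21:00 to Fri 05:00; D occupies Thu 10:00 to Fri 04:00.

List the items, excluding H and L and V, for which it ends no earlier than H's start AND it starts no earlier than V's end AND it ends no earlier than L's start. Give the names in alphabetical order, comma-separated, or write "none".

Conditions: its end is no earlier than H's start (X.end >= Tue 11:00) AND its start is no earlier than V's end (X.start >= Thu 05:00) AND its end is no earlier than L's start (X.end >= Wed 21:00).
B: end Wed 23:00 >= Tue 11:00? ✓; start Wed 01:00 >= Thu 05:00? ✗; end Wed 23:00 >= Wed 21:00? ✓ → no.
C: end Sun 07:00 >= Tue 11:00? ✓; start Sat 14:00 >= Thu 05:00? ✓; end Sun 07:00 >= Wed 21:00? ✓ → yes.
D: end Fri 04:00 >= Tue 11:00? ✓; start Thu 10:00 >= Thu 05:00? ✓; end Fri 04:00 >= Wed 21:00? ✓ → yes.
G: end Fri 15:00 >= Tue 11:00? ✓; start Wed 04:00 >= Thu 05:00? ✗; end Fri 15:00 >= Wed 21:00? ✓ → no.
Q: end Sun 00:00 >= Tue 11:00? ✓; start Sat 18:00 >= Thu 05:00? ✓; end Sun 00:00 >= Wed 21:00? ✓ → yes.
R: end Fri 05:00 >= Tue 11:00? ✓; start Tue 19:00 >= Thu 05:00? ✗; end Fri 05:00 >= Wed 21:00? ✓ → no.
U: end Thu 09:00 >= Tue 11:00? ✓; start Thu 02:00 >= Thu 05:00? ✗; end Thu 09:00 >= Wed 21:00? ✓ → no.
W: end Sat 08:00 >= Tue 11:00? ✓; start Wed 14:00 >= Thu 05:00? ✗; end Sat 08:00 >= Wed 21:00? ✓ → no.
Result: C, D, Q.

C, D, Q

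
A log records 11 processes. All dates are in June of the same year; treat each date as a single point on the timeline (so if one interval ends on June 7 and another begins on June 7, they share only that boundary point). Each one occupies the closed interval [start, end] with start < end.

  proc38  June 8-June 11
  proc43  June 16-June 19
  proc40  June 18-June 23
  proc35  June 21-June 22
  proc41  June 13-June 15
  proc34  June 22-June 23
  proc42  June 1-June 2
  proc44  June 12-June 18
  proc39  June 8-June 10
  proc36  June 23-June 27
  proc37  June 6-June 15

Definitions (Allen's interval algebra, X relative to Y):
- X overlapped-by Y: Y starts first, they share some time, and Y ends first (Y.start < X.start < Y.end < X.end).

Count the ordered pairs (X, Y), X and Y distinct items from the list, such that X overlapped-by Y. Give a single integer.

Checking all 110 ordered pairs for relation 'overlapped-by'; matching pairs in alphabetical order:
(proc40, proc43): proc40 overlapped-by proc43 ✓
(proc43, proc44): proc43 overlapped-by proc44 ✓
(proc44, proc37): proc44 overlapped-by proc37 ✓
Count: 3.

3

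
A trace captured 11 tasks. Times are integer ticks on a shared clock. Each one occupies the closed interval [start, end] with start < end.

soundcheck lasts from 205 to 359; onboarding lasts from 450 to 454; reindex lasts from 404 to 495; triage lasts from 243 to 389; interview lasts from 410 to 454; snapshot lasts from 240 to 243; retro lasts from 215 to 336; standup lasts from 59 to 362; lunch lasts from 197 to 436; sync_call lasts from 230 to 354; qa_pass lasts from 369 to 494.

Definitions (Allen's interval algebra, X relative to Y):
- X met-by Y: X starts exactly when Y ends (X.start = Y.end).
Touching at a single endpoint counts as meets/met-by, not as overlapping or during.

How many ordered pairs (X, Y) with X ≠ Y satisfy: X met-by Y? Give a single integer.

1

Checking all 110 ordered pairs for relation 'met-by'; matching pairs in alphabetical order:
(triage, snapshot): triage met-by snapshot ✓
Count: 1.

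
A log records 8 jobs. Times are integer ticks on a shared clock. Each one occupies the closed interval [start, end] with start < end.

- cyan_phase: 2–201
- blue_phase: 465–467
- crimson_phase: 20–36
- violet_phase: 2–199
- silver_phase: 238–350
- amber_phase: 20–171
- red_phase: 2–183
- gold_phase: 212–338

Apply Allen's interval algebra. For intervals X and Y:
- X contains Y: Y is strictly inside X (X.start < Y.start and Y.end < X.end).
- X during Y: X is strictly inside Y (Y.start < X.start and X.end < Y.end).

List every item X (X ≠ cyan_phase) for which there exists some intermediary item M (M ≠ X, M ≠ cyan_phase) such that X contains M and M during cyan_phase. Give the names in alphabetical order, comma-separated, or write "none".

red_phase, violet_phase

Target cyan_phase = [2, 201].
Intermediaries M with M during cyan_phase: amber_phase, crimson_phase.
Via amber_phase — items with X contains amber_phase: red_phase, violet_phase.
Via crimson_phase — items with X contains crimson_phase: red_phase, violet_phase.
Union: red_phase, violet_phase.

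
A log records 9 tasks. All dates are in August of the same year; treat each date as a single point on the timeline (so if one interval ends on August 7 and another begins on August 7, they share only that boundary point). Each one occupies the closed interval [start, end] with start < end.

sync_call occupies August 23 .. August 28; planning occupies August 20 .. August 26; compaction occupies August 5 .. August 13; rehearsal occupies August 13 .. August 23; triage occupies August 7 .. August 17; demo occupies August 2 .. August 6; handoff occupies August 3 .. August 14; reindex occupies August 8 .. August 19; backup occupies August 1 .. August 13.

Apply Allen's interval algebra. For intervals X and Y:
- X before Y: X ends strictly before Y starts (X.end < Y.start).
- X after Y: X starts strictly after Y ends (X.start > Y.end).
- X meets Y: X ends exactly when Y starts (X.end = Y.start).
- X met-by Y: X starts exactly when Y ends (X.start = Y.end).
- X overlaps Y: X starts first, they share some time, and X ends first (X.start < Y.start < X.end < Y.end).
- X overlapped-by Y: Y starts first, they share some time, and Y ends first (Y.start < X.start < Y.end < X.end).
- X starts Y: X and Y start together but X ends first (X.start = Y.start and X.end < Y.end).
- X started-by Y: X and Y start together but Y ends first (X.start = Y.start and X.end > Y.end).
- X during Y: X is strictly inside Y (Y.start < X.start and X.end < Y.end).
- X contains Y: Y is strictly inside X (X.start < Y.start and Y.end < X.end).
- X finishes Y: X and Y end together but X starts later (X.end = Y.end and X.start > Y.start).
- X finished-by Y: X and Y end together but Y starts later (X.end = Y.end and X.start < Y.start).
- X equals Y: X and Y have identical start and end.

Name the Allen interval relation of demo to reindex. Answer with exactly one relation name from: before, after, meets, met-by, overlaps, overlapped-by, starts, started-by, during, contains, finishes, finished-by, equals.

before

demo = [August 2, August 6]; reindex = [August 8, August 19].
Compare endpoints: demo.start < reindex.start, demo.start < reindex.end, demo.end < reindex.start, demo.end < reindex.end.
That pattern is 'before'.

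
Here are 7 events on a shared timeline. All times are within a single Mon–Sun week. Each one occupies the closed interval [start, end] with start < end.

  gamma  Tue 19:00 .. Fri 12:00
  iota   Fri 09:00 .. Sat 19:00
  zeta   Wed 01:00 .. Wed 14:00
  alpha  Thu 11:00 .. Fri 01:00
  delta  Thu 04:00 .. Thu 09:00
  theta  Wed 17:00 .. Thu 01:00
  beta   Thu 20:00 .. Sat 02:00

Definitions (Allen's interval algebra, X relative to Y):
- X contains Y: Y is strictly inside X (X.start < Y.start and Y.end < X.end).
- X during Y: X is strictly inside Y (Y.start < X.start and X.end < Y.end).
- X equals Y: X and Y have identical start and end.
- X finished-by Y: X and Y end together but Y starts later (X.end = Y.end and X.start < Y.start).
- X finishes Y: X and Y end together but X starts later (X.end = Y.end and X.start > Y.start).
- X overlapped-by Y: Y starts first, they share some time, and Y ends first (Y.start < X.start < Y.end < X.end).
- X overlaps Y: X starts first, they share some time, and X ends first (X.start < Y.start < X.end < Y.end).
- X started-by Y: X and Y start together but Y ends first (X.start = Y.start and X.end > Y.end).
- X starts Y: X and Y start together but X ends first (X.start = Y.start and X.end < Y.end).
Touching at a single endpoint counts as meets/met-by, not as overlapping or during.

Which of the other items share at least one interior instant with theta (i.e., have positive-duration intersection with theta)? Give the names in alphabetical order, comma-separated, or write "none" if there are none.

Target theta = [Wed 17:00, Thu 01:00].
alpha [Thu 11:00, Fri 01:00] → after → no.
beta [Thu 20:00, Sat 02:00] → after → no.
delta [Thu 04:00, Thu 09:00] → after → no.
gamma [Tue 19:00, Fri 12:00] → contains → yes.
iota [Fri 09:00, Sat 19:00] → after → no.
zeta [Wed 01:00, Wed 14:00] → before → no.
Result: gamma.

gamma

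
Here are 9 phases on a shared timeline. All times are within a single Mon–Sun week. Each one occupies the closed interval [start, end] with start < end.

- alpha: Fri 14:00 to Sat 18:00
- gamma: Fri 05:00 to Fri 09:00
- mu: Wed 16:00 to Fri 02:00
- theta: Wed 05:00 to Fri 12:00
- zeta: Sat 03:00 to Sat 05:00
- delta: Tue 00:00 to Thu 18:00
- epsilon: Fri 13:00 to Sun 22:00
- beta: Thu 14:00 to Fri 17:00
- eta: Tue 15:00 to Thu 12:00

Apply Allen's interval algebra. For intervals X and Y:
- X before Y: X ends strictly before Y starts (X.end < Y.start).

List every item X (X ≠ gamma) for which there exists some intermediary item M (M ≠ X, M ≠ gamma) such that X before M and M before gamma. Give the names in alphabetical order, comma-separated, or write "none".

Target gamma = [Fri 05:00, Fri 09:00].
Intermediaries M with M before gamma: delta, eta, mu.
Via delta — items with X before delta: none.
Via eta — items with X before eta: none.
Via mu — items with X before mu: none.
Union: none.

none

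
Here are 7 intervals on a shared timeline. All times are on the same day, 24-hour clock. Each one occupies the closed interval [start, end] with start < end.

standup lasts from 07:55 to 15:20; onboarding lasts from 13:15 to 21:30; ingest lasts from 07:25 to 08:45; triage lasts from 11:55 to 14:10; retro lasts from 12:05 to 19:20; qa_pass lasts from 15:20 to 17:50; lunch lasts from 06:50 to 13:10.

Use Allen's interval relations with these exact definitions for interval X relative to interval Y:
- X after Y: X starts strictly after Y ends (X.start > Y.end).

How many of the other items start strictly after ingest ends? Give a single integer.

4

Target ingest = [07:25, 08:45].
lunch [06:50, 13:10] → contains → no.
onboarding [13:15, 21:30] → after → counts.
qa_pass [15:20, 17:50] → after → counts.
retro [12:05, 19:20] → after → counts.
standup [07:55, 15:20] → overlapped-by → no.
triage [11:55, 14:10] → after → counts.
Total: 4.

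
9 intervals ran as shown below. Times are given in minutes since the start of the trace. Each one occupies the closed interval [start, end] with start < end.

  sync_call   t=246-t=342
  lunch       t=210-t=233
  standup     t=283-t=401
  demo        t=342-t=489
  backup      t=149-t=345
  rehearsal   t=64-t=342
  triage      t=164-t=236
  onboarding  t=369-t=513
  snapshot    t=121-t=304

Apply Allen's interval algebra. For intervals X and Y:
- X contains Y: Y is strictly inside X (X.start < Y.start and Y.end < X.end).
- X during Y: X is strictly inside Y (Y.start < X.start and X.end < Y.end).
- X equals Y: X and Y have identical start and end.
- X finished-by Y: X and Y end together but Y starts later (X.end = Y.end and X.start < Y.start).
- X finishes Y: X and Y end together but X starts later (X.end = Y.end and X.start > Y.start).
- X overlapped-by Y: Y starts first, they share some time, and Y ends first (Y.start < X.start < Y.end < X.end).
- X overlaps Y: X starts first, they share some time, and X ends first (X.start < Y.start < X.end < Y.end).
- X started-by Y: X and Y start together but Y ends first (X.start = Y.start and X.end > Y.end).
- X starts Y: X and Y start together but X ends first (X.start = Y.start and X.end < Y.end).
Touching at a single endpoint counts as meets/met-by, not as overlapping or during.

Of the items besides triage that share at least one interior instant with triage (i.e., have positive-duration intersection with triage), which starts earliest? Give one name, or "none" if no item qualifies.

Target triage = [t=164, t=236].
backup [t=149, t=345] → contains → candidate.
demo [t=342, t=489] → after → excluded.
lunch [t=210, t=233] → during → candidate.
onboarding [t=369, t=513] → after → excluded.
rehearsal [t=64, t=342] → contains → candidate.
snapshot [t=121, t=304] → contains → candidate.
standup [t=283, t=401] → after → excluded.
sync_call [t=246, t=342] → after → excluded.
Among candidates, earliest start is t=64 → rehearsal.

rehearsal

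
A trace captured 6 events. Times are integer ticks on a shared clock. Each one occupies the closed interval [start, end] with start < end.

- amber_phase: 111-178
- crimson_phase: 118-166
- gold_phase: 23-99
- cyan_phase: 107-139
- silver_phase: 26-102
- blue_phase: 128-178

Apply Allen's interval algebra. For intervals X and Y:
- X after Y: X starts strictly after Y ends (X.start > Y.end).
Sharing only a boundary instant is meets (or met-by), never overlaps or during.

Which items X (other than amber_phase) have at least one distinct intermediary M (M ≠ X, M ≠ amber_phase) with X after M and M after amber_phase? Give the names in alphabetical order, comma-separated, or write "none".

Target amber_phase = [111, 178].
Intermediaries M with M after amber_phase: none.
Union: none.

none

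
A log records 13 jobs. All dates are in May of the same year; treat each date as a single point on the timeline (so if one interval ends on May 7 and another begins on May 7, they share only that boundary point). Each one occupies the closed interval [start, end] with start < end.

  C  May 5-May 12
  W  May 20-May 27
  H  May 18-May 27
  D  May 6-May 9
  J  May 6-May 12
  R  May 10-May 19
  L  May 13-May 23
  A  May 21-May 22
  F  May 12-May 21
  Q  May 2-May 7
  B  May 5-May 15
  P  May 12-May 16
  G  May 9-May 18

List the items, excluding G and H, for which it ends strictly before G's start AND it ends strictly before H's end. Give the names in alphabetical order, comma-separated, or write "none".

Conditions: its end is strictly before G's start (X.end < May 9) AND its end is strictly before H's end (X.end < May 27).
A: end May 22 < May 9? ✗; end May 22 < May 27? ✓ → no.
B: end May 15 < May 9? ✗; end May 15 < May 27? ✓ → no.
C: end May 12 < May 9? ✗; end May 12 < May 27? ✓ → no.
D: end May 9 < May 9? ✗; end May 9 < May 27? ✓ → no.
F: end May 21 < May 9? ✗; end May 21 < May 27? ✓ → no.
J: end May 12 < May 9? ✗; end May 12 < May 27? ✓ → no.
L: end May 23 < May 9? ✗; end May 23 < May 27? ✓ → no.
P: end May 16 < May 9? ✗; end May 16 < May 27? ✓ → no.
Q: end May 7 < May 9? ✓; end May 7 < May 27? ✓ → yes.
R: end May 19 < May 9? ✗; end May 19 < May 27? ✓ → no.
W: end May 27 < May 9? ✗; end May 27 < May 27? ✗ → no.
Result: Q.

Q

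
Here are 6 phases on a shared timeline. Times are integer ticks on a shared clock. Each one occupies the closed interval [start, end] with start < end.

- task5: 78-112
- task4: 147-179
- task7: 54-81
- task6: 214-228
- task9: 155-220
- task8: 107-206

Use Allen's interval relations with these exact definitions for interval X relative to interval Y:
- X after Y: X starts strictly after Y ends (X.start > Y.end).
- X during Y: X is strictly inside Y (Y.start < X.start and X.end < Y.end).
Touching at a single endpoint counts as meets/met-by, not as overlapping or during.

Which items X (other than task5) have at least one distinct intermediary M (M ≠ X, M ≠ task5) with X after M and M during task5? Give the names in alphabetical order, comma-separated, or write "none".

Target task5 = [78, 112].
Intermediaries M with M during task5: none.
Union: none.

none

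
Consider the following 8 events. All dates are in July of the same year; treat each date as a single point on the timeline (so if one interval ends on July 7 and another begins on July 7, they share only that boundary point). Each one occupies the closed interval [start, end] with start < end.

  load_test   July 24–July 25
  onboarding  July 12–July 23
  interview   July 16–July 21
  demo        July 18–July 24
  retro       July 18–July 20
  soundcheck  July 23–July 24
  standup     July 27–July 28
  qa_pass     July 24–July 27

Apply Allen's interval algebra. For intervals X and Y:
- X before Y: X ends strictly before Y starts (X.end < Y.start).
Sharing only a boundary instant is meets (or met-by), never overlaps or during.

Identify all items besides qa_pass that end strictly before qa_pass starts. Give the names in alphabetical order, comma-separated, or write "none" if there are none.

Target qa_pass = [July 24, July 27].
demo [July 18, July 24] → meets → no.
interview [July 16, July 21] → before → yes.
load_test [July 24, July 25] → starts → no.
onboarding [July 12, July 23] → before → yes.
retro [July 18, July 20] → before → yes.
soundcheck [July 23, July 24] → meets → no.
standup [July 27, July 28] → met-by → no.
Result: interview, onboarding, retro.

interview, onboarding, retro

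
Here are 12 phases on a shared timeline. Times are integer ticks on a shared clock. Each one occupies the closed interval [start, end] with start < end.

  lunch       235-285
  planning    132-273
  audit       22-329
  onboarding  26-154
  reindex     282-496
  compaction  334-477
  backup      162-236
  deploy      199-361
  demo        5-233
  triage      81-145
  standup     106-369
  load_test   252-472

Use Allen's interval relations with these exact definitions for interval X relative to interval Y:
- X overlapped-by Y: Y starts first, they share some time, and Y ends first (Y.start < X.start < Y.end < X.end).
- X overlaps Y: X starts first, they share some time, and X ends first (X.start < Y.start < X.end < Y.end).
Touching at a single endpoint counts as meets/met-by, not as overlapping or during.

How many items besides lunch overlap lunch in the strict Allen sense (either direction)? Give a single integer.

4

Target lunch = [235, 285].
audit [22, 329] → contains → no.
backup [162, 236] → overlaps → counts.
compaction [334, 477] → after → no.
demo [5, 233] → before → no.
deploy [199, 361] → contains → no.
load_test [252, 472] → overlapped-by → counts.
onboarding [26, 154] → before → no.
planning [132, 273] → overlaps → counts.
reindex [282, 496] → overlapped-by → counts.
standup [106, 369] → contains → no.
triage [81, 145] → before → no.
Total: 4.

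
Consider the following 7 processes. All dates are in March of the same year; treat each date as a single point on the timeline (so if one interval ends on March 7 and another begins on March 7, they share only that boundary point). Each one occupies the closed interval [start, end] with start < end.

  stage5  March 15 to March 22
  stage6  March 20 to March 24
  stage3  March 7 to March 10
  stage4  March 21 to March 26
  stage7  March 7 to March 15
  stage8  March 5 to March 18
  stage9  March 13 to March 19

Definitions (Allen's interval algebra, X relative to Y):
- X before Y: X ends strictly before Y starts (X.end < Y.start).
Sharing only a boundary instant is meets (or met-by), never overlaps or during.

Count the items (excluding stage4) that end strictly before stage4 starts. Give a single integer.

Target stage4 = [March 21, March 26].
stage3 [March 7, March 10] → before → counts.
stage5 [March 15, March 22] → overlaps → no.
stage6 [March 20, March 24] → overlaps → no.
stage7 [March 7, March 15] → before → counts.
stage8 [March 5, March 18] → before → counts.
stage9 [March 13, March 19] → before → counts.
Total: 4.

4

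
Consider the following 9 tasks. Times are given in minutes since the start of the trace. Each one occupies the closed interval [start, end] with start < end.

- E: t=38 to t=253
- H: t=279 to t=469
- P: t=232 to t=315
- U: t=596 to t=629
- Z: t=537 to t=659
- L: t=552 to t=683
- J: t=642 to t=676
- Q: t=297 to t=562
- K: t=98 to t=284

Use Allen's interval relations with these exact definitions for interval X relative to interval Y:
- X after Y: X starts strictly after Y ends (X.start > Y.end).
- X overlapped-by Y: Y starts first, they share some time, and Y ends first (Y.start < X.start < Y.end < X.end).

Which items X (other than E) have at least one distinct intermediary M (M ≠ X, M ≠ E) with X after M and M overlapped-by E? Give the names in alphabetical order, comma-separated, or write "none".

J, L, Q, U, Z

Target E = [t=38, t=253].
Intermediaries M with M overlapped-by E: K, P.
Via K — items with X after K: J, L, Q, U, Z.
Via P — items with X after P: J, L, U, Z.
Union: J, L, Q, U, Z.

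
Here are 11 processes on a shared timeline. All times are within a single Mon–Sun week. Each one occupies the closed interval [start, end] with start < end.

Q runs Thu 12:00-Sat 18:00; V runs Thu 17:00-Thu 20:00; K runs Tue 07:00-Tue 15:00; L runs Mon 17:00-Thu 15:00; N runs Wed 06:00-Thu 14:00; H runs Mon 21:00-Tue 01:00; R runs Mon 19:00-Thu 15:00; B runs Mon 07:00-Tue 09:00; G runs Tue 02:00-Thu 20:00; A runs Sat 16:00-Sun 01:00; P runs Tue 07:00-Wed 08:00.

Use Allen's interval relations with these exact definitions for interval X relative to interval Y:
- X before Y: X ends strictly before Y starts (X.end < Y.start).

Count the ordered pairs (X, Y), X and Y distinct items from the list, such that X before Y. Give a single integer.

26

Checking all 110 ordered pairs for relation 'before'; matching pairs in alphabetical order:
(B, A): B before A ✓
(B, N): B before N ✓
(B, Q): B before Q ✓
(B, V): B before V ✓
(G, A): G before A ✓
(H, A): H before A ✓
(H, G): H before G ✓
(H, K): H before K ✓
(H, N): H before N ✓
(H, P): H before P ✓
(H, Q): H before Q ✓
(H, V): H before V ✓
(K, A): K before A ✓
(K, N): K before N ✓
(K, Q): K before Q ✓
(K, V): K before V ✓
(L, A): L before A ✓
(L, V): L before V ✓
(N, A): N before A ✓
(N, V): N before V ✓
(P, A): P before A ✓
(P, Q): P before Q ✓
(P, V): P before V ✓
(R, A): R before A ✓
... plus 2 further pairs not listed.
Count: 26.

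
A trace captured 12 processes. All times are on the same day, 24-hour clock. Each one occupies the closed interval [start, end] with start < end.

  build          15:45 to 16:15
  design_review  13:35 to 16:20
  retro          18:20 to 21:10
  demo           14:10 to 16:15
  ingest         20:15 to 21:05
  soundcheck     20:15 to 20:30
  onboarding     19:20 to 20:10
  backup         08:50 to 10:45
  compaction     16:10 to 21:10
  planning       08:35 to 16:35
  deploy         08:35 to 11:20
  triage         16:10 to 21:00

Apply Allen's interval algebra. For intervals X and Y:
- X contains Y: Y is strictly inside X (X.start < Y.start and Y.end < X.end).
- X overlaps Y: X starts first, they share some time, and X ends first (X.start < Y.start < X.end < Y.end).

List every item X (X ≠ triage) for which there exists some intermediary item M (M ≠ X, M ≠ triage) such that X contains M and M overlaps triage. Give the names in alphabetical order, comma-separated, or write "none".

design_review, planning

Target triage = [16:10, 21:00].
Intermediaries M with M overlaps triage: build, demo, design_review, planning.
Via build — items with X contains build: design_review, planning.
Via demo — items with X contains demo: design_review, planning.
Via design_review — items with X contains design_review: planning.
Via planning — items with X contains planning: none.
Union: design_review, planning.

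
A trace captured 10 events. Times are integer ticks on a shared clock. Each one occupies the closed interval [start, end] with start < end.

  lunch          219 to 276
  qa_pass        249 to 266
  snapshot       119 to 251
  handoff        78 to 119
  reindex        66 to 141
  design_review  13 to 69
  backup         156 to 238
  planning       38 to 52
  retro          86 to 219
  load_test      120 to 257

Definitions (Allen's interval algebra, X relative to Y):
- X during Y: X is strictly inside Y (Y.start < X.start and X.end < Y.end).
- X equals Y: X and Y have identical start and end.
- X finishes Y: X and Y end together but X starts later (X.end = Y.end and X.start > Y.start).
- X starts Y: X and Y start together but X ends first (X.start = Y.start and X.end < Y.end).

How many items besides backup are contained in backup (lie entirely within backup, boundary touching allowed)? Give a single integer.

Target backup = [156, 238].
design_review [13, 69] → before → no.
handoff [78, 119] → before → no.
load_test [120, 257] → contains → no.
lunch [219, 276] → overlapped-by → no.
planning [38, 52] → before → no.
qa_pass [249, 266] → after → no.
reindex [66, 141] → before → no.
retro [86, 219] → overlaps → no.
snapshot [119, 251] → contains → no.
Total: 0.

0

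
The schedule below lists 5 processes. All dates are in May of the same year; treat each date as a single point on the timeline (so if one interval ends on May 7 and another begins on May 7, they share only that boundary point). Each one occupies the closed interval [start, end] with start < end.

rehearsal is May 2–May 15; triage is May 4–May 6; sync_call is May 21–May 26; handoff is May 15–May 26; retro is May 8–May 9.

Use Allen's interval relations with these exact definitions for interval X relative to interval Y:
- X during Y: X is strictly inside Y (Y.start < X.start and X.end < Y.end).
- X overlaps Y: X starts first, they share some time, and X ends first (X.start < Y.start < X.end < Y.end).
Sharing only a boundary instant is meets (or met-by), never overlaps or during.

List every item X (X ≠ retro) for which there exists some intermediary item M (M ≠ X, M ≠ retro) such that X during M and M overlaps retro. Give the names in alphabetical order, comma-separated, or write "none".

none

Target retro = [May 8, May 9].
Intermediaries M with M overlaps retro: none.
Union: none.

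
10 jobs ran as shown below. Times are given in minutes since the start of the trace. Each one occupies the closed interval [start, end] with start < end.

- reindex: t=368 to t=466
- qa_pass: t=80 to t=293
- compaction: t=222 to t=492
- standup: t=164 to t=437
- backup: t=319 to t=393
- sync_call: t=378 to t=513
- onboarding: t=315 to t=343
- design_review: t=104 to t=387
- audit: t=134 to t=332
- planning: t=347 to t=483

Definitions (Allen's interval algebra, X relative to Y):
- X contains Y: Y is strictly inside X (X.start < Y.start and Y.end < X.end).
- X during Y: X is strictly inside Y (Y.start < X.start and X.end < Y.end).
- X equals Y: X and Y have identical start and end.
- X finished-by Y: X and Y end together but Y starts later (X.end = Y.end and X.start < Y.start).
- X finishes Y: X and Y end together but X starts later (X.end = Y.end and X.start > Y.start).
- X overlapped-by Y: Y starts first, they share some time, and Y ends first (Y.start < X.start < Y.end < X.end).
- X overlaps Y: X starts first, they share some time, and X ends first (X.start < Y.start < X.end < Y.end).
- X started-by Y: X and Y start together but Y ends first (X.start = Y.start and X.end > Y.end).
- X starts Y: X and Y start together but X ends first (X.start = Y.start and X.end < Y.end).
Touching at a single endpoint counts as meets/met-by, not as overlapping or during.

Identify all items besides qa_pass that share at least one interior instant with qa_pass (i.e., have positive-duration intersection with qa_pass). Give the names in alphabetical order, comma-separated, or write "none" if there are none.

Target qa_pass = [t=80, t=293].
audit [t=134, t=332] → overlapped-by → yes.
backup [t=319, t=393] → after → no.
compaction [t=222, t=492] → overlapped-by → yes.
design_review [t=104, t=387] → overlapped-by → yes.
onboarding [t=315, t=343] → after → no.
planning [t=347, t=483] → after → no.
reindex [t=368, t=466] → after → no.
standup [t=164, t=437] → overlapped-by → yes.
sync_call [t=378, t=513] → after → no.
Result: audit, compaction, design_review, standup.

audit, compaction, design_review, standup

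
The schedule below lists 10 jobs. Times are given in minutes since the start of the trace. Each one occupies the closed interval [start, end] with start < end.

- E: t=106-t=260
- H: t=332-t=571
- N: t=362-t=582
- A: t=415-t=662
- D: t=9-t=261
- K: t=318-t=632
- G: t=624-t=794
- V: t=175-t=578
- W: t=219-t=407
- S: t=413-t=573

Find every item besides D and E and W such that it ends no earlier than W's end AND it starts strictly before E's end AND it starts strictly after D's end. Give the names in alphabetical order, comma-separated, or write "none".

Conditions: its end is no earlier than W's end (X.end >= t=407) AND its start is strictly before E's end (X.start < t=260) AND its start is strictly after D's end (X.start > t=261).
A: end t=662 >= t=407? ✓; start t=415 < t=260? ✗; start t=415 > t=261? ✓ → no.
G: end t=794 >= t=407? ✓; start t=624 < t=260? ✗; start t=624 > t=261? ✓ → no.
H: end t=571 >= t=407? ✓; start t=332 < t=260? ✗; start t=332 > t=261? ✓ → no.
K: end t=632 >= t=407? ✓; start t=318 < t=260? ✗; start t=318 > t=261? ✓ → no.
N: end t=582 >= t=407? ✓; start t=362 < t=260? ✗; start t=362 > t=261? ✓ → no.
S: end t=573 >= t=407? ✓; start t=413 < t=260? ✗; start t=413 > t=261? ✓ → no.
V: end t=578 >= t=407? ✓; start t=175 < t=260? ✓; start t=175 > t=261? ✗ → no.
Result: none.

none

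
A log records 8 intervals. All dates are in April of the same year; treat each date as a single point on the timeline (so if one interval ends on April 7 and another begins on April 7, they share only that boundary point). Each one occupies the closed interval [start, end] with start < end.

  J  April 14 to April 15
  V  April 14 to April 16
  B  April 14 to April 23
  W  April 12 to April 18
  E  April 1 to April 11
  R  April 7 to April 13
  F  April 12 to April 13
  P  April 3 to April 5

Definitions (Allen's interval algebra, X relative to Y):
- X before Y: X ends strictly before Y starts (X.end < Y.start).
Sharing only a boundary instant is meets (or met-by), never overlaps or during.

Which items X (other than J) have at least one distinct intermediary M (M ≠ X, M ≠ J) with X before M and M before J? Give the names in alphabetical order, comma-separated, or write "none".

Target J = [April 14, April 15].
Intermediaries M with M before J: E, F, P, R.
Via E — items with X before E: none.
Via F — items with X before F: E, P.
Via P — items with X before P: none.
Via R — items with X before R: P.
Union: E, P.

E, P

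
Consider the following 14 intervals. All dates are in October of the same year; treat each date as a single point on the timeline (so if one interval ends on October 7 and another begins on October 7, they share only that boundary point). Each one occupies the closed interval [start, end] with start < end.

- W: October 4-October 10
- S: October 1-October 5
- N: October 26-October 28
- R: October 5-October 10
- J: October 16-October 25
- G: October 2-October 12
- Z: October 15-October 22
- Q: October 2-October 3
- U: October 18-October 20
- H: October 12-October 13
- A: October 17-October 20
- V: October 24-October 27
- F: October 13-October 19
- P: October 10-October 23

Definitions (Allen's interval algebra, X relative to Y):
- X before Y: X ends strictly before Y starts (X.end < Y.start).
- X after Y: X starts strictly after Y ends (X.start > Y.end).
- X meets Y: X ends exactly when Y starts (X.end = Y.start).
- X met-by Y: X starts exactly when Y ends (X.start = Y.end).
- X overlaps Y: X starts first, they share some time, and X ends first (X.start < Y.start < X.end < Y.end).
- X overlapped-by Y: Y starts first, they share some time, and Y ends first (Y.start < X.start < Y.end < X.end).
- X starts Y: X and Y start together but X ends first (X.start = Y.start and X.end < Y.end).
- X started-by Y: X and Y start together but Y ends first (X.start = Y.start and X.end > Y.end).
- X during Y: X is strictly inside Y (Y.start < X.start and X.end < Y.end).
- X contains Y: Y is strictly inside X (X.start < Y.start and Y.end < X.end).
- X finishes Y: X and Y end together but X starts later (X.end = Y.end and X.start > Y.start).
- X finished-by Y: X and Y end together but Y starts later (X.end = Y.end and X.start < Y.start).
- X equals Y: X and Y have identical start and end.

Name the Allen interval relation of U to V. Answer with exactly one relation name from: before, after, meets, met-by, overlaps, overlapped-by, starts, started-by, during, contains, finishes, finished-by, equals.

before

U = [October 18, October 20]; V = [October 24, October 27].
Compare endpoints: U.start < V.start, U.start < V.end, U.end < V.start, U.end < V.end.
That pattern is 'before'.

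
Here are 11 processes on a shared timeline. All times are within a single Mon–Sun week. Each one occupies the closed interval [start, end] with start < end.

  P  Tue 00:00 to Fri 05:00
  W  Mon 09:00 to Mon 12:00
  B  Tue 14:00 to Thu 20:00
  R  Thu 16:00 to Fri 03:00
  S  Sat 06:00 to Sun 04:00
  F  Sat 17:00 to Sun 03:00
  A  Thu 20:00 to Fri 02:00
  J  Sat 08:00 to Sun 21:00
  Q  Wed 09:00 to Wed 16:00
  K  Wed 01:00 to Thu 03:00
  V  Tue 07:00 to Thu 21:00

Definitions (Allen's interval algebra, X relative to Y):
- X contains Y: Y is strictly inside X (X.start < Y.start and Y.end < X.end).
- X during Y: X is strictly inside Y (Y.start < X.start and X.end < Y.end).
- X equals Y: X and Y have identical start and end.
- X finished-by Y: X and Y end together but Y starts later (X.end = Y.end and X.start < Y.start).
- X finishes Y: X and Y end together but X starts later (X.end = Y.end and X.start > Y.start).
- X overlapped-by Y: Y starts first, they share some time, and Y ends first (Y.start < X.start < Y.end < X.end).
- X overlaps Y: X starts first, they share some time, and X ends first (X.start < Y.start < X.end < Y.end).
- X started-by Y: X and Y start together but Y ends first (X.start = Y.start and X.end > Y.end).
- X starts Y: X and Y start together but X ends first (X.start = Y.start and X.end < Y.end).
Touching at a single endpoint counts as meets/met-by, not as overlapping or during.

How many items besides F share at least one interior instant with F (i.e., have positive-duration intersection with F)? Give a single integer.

2

Target F = [Sat 17:00, Sun 03:00].
A [Thu 20:00, Fri 02:00] → before → no.
B [Tue 14:00, Thu 20:00] → before → no.
J [Sat 08:00, Sun 21:00] → contains → counts.
K [Wed 01:00, Thu 03:00] → before → no.
P [Tue 00:00, Fri 05:00] → before → no.
Q [Wed 09:00, Wed 16:00] → before → no.
R [Thu 16:00, Fri 03:00] → before → no.
S [Sat 06:00, Sun 04:00] → contains → counts.
V [Tue 07:00, Thu 21:00] → before → no.
W [Mon 09:00, Mon 12:00] → before → no.
Total: 2.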